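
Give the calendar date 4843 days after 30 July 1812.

2 November 1825

Count 4843 days after July 30, 1812:
From July 30, 1812 to July 30, 1825: 13 years, of which 3 contain a Feb 29 — 10×365 + 3×366 = 4748 days.
July 1825: 31 − 30 = 1 day remains.
Then August (31), September (30), October (31): 31 + 30 + 31 = 92 days.
November 1–2, 1825: 2 days.
Residual: 95 days.
Total: 4843 days.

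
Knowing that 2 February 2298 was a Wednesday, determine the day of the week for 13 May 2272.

Count forward from the earlier date (May 13, 2272) to the later (February 2, 2298):
Day-of-year of May 13, 2272: 134.
Day-of-year of February 2, 2298: 33.
2272 has 366 days, so 366 − 134 = 232 days remain in 2272.
Full years 2273–2297: 19 common + 6 leap = 19×365 + 6×366 = 9131 days.
Total: 232 + 9131 + 33 = 9396 days.
9396 mod 7 = 2, so 2 days before Wednesday is Monday.

Monday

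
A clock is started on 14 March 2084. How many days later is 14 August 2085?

Day-of-year of March 14, 2084: 74.
Day-of-year of August 14, 2085: 226.
2084 has 366 days, so 366 − 74 = 292 days remain in 2084.
Total: 292 + 226 = 518 days.

518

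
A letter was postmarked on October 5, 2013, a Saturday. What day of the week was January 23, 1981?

Count forward from the earlier date (January 23, 1981) to the later (October 5, 2013):
Day-of-year of January 23, 1981: 23.
Day-of-year of October 5, 2013: 278.
1981 has 365 days, so 365 − 23 = 342 days remain in 1981.
Full years 1982–2012: 23 common + 8 leap = 23×365 + 8×366 = 11323 days.
Total: 342 + 11323 + 278 = 11943 days.
11943 mod 7 = 1, so 1 day before Saturday is Friday.

Friday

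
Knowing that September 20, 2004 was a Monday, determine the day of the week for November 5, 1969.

Wednesday

Count forward from the earlier date (November 5, 1969) to the later (September 20, 2004):
From November 5, 1969 to November 5, 2003: 34 years, of which 8 contain a Feb 29 — 26×365 + 8×366 = 12418 days.
(2000 is a leap year (divisible by 400).)
November 2003: 30 − 5 = 25 days remain.
Then 9 full months totalling 275 days.
September 1–20, 2004: 20 days.
Residual: 320 days.
Total: 12738 days.
12738 mod 7 = 5, so 5 days before Monday is Wednesday.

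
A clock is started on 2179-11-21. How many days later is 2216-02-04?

13223

From November 21, 2179 to November 21, 2215: 36 years, of which 8 contain a Feb 29 — 28×365 + 8×366 = 13148 days.
(2200 is not a leap year (divisible by 100 but not 400).)
November 2215: 30 − 21 = 9 days remain.
Then December (31), January (31): 31 + 31 = 62 days.
February 1–4, 2216: 4 days (2216 is a leap year).
Residual: 75 days.
Total: 13223 days.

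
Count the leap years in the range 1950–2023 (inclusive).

Years divisible by 4: 1952, 1956, …, 2020 — 18 in all.
2000 is divisible by 400, so still leap.
No century exceptions apply. Count: 18.

18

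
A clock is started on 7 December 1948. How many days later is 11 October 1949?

308

December 1948: 31 − 7 = 24 days remain.
Then 9 full months totalling 273 days.
October 1–11, 1949: 11 days.
Total: 24 + 273 + 11 = 308 days.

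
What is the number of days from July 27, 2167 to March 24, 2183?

From July 27, 2167 to July 27, 2182: 15 years, of which 4 contain a Feb 29 — 11×365 + 4×366 = 5479 days.
July 2182: 31 − 27 = 4 days remain.
Then August (31), September (30), October (31), November (30), December (31), January (31), February 2183 (28): 31 + 30 + 31 + 30 + 31 + 31 + 28 = 212 days.
March 1–24, 2183: 24 days.
Residual: 240 days.
Total: 5719 days.

5719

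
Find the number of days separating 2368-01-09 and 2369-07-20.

January 2368: 31 − 9 = 22 days remain.
Then 17 full months totalling 516 days.
July 1–20, 2369: 20 days.
Total: 22 + 516 + 20 = 558 days.

558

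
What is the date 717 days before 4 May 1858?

17 May 1856

Count 717 days before May 4, 1858:
May 17, 1856 → May 17, 1857: 365 days.
May 1857: 31 − 17 = 14 days remain.
Then 11 full months totalling 334 days.
May 1–4, 1858: 4 days.
Residual: 352 days.
Total: 717 days.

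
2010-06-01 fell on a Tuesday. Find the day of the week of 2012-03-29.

Thursday

June 1, 2010 → June 1, 2011: 365 days.
June 2011: 30 − 1 = 29 days remain.
Then July (31), August (31), September (30), October (31), November (30), December (31), January (31), February 2012 (29): 31 + 31 + 30 + 31 + 30 + 31 + 31 + 29 = 244 days.
March 1–29, 2012: 29 days.
Residual: 302 days.
Total: 667 days.
667 mod 7 = 2, so 2 days after Tuesday is Thursday.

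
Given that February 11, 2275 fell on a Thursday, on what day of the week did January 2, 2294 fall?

Day-of-year of February 11, 2275: 42.
Day-of-year of January 2, 2294: 2.
2275 has 365 days, so 365 − 42 = 323 days remain in 2275.
Full years 2276–2293: 13 common + 5 leap = 13×365 + 5×366 = 6575 days.
Total: 323 + 6575 + 2 = 6900 days.
6900 mod 7 = 5, so 5 days after Thursday is Tuesday.

Tuesday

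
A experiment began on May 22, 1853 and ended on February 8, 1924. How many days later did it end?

From May 22, 1853 to May 22, 1923: 70 years, of which 16 contain a Feb 29 — 54×365 + 16×366 = 25566 days.
(1900 is not a leap year (divisible by 100 but not 400).)
May 1923: 31 − 22 = 9 days remain.
Then June (30), July (31), August (31), September (30), October (31), November (30), December (31), January (31): 30 + 31 + 31 + 30 + 31 + 30 + 31 + 31 = 245 days.
February 1–8, 1924: 8 days (1924 is a leap year).
Residual: 262 days.
Total: 25828 days.

25828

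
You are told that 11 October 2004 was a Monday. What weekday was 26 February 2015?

Thursday

From October 11, 2004 to October 11, 2014: 10 years, of which 2 contain a Feb 29 — 8×365 + 2×366 = 3652 days.
October 2014: 31 − 11 = 20 days remain.
Then November (30), December (31), January (31): 30 + 31 + 31 = 92 days.
February 1–26, 2015: 26 days (2015 is not a leap year).
Residual: 138 days.
Total: 3790 days.
3790 mod 7 = 3, so 3 days after Monday is Thursday.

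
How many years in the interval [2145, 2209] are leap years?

15

Years divisible by 4: 2148, 2152, …, 2208 — 16 in all.
Of these, 2200 is divisible by 100 but not 400, so not leap.
Leap years: 16 − 1 = 15.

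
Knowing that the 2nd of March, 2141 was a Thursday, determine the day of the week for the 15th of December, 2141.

March 2141: 31 − 2 = 29 days remain.
Then April (30), May (31), June (30), July (31), August (31), September (30), October (31), November (30): 30 + 31 + 30 + 31 + 31 + 30 + 31 + 30 = 244 days.
December 1–15, 2141: 15 days.
Total: 29 + 244 + 15 = 288 days.
288 mod 7 = 1, so 1 day after Thursday is Friday.

Friday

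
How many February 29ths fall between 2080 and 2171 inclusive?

Years divisible by 4: 2080, 2084, …, 2168 — 23 in all.
Of these, 2100 is divisible by 100 but not 400, so not leap.
Leap years: 23 − 1 = 22.

22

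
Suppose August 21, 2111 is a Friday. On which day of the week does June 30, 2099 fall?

Count forward from the earlier date (June 30, 2099) to the later (August 21, 2111):
From June 30, 2099 to June 30, 2111: 12 years, of which 2 contain a Feb 29 — 10×365 + 2×366 = 4382 days.
(2100 is not a leap year (divisible by 100 but not 400).)
June 2111: 30 − 30 = 0 days remain.
Then July (31): 31 days.
August 1–21, 2111: 21 days.
Residual: 52 days.
Total: 4434 days.
4434 mod 7 = 3, so 3 days before Friday is Tuesday.

Tuesday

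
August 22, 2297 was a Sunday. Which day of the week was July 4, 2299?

August 22, 2297 → August 22, 2298: 365 days.
August 2298: 31 − 22 = 9 days remain.
Then 10 full months totalling 303 days.
July 1–4, 2299: 4 days.
Residual: 316 days.
Total: 681 days.
681 mod 7 = 2, so 2 days after Sunday is Tuesday.

Tuesday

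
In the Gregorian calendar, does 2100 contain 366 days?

No

2100 is not a leap year (divisible by 100 but not 400).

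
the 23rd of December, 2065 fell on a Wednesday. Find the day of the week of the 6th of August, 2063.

Monday

Count forward from the earlier date (August 6, 2063) to the later (December 23, 2065):
Day-of-year of August 6, 2063: 218.
Day-of-year of December 23, 2065: 357.
2063 has 365 days, so 365 − 218 = 147 days remain in 2063.
Full years: 2064: 366. Sum = 366.
Total: 147 + 366 + 357 = 870 days.
870 mod 7 = 2, so 2 days before Wednesday is Monday.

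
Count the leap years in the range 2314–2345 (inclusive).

Years divisible by 4 in [2314, 2345]: 2316, 2320, 2324, 2328, 2332, 2336, 2340, 2344.
No century exceptions apply. Count: 8.

8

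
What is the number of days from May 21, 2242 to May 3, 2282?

14592

Day-of-year of May 21, 2242: 141.
Day-of-year of May 3, 2282: 123.
2242 has 365 days, so 365 − 141 = 224 days remain in 2242.
Full years 2243–2281: 29 common + 10 leap = 29×365 + 10×366 = 14245 days.
Total: 224 + 14245 + 123 = 14592 days.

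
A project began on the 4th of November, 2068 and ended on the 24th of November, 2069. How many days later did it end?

385

November 4, 2068 → November 4, 2069: 365 days.
Within November 2069: 24 − 4 = 20 days.
Total: 385 days.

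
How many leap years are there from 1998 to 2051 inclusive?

Years divisible by 4: 2000, 2004, …, 2048 — 13 in all.
2000 is divisible by 400, so still leap.
No century exceptions apply. Count: 13.

13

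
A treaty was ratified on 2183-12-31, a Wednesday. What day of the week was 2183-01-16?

Count forward from the earlier date (January 16, 2183) to the later (December 31, 2183):
January 2183: 31 − 16 = 15 days remain.
Then 10 full months totalling 303 days.
December 1–31, 2183: 31 days.
Total: 15 + 303 + 31 = 349 days.
349 mod 7 = 6, so 6 days before Wednesday is Thursday.

Thursday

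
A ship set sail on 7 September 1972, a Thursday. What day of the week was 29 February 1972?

Tuesday

Count forward from the earlier date (February 29, 1972) to the later (September 7, 1972):
February 1972: 29 − 29 = 0 days remain (1972 is a leap year, so February has 29 days).
Then March (31), April (30), May (31), June (30), July (31), August (31): 31 + 30 + 31 + 30 + 31 + 31 = 184 days.
September 1–7, 1972: 7 days.
Total: 0 + 184 + 7 = 191 days.
191 mod 7 = 2, so 2 days before Thursday is Tuesday.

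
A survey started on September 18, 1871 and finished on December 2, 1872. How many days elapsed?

441

September 1871: 30 − 18 = 12 days remain.
Then 14 full months totalling 427 days.
December 1–2, 1872: 2 days.
Total: 12 + 427 + 2 = 441 days.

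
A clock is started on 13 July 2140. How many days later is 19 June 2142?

706

Day-of-year of July 13, 2140: 195.
Day-of-year of June 19, 2142: 170.
2140 has 366 days, so 366 − 195 = 171 days remain in 2140.
Full years: 2141: 365. Sum = 365.
Total: 171 + 365 + 170 = 706 days.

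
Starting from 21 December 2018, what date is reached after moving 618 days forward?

30 August 2020

Count 618 days after December 21, 2018:
December 2018: 31 − 21 = 10 days remain.
Then 19 full months totalling 578 days.
August 1–30, 2020: 30 days.
Total: 10 + 578 + 30 = 618 days.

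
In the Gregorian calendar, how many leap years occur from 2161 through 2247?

20

Years divisible by 4: 2164, 2168, …, 2244 — 21 in all.
Of these, 2200 is divisible by 100 but not 400, so not leap.
Leap years: 21 − 1 = 20.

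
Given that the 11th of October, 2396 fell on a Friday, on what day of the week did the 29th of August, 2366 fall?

Count forward from the earlier date (August 29, 2366) to the later (October 11, 2396):
From August 29, 2366 to August 29, 2396: 30 years, of which 8 contain a Feb 29 — 22×365 + 8×366 = 10958 days.
August 2396: 31 − 29 = 2 days remain.
Then September (30): 30 days.
October 1–11, 2396: 11 days.
Residual: 43 days.
Total: 11001 days.
11001 mod 7 = 4, so 4 days before Friday is Monday.

Monday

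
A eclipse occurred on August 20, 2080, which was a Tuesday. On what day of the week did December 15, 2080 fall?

August 2080: 31 − 20 = 11 days remain.
Then September (30), October (31), November (30): 30 + 31 + 30 = 91 days.
December 1–15, 2080: 15 days.
Total: 11 + 91 + 15 = 117 days.
117 mod 7 = 5, so 5 days after Tuesday is Sunday.

Sunday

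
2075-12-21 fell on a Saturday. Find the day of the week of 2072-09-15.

Count forward from the earlier date (September 15, 2072) to the later (December 21, 2075):
Day-of-year of September 15, 2072: 259.
Day-of-year of December 21, 2075: 355.
2072 has 366 days, so 366 − 259 = 107 days remain in 2072.
Full years: 2073: 365; 2074: 365. Sum = 730.
Total: 107 + 730 + 355 = 1192 days.
1192 mod 7 = 2, so 2 days before Saturday is Thursday.

Thursday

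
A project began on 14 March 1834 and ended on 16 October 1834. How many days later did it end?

216

March 1834: 31 − 14 = 17 days remain.
Then April (30), May (31), June (30), July (31), August (31), September (30): 30 + 31 + 30 + 31 + 31 + 30 = 183 days.
October 1–16, 1834: 16 days.
Total: 17 + 183 + 16 = 216 days.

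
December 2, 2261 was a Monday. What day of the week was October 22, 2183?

Wednesday

Count forward from the earlier date (October 22, 2183) to the later (December 2, 2261):
Day-of-year of October 22, 2183: 295.
Day-of-year of December 2, 2261: 336.
2183 has 365 days, so 365 − 295 = 70 days remain in 2183.
Full years 2184–2260: 58 common + 19 leap = 58×365 + 19×366 = 28124 days.
Total: 70 + 28124 + 336 = 28530 days.
28530 mod 7 = 5, so 5 days before Monday is Wednesday.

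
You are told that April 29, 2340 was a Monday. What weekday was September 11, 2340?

Wednesday

April 2340: 30 − 29 = 1 day remains.
Then May (31), June (30), July (31), August (31): 31 + 30 + 31 + 31 = 123 days.
September 1–11, 2340: 11 days.
Total: 1 + 123 + 11 = 135 days.
135 mod 7 = 2, so 2 days after Monday is Wednesday.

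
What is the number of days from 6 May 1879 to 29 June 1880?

May 1879: 31 − 6 = 25 days remain.
Then 12 full months totalling 366 days.
June 1–29, 1880: 29 days.
Total: 25 + 366 + 29 = 420 days.

420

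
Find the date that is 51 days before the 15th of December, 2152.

the 25th of October, 2152

Count 51 days before December 15, 2152:
October 2152: 31 − 25 = 6 days remain.
Then November (30): 30 days.
December 1–15, 2152: 15 days.
Total: 6 + 30 + 15 = 51 days.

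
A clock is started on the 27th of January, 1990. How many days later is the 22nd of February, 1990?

January 1990: 31 − 27 = 4 days remain.
February 1–22, 1990: 22 days (1990 is not a leap year).
Total: 4 + 22 = 26 days.

26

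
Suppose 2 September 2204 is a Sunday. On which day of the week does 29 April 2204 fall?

Sunday

Count forward from the earlier date (April 29, 2204) to the later (September 2, 2204):
April 2204: 30 − 29 = 1 day remains.
Then May (31), June (30), July (31), August (31): 31 + 30 + 31 + 31 = 123 days.
September 1–2, 2204: 2 days.
Total: 1 + 123 + 2 = 126 days.
126 is a multiple of 7, so 29 April 2204 falls on the same weekday: Sunday.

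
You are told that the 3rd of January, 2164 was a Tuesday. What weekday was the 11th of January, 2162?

Count forward from the earlier date (January 11, 2162) to the later (January 3, 2164):
January 11, 2162 → January 11, 2163: 365 days.
January 2163: 31 − 11 = 20 days remain.
Then 11 full months totalling 334 days.
January 1–3, 2164: 3 days.
Residual: 357 days.
Total: 722 days.
722 mod 7 = 1, so 1 day before Tuesday is Monday.

Monday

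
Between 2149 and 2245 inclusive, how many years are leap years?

23

Years divisible by 4: 2152, 2156, …, 2244 — 24 in all.
Of these, 2200 is divisible by 100 but not 400, so not leap.
Leap years: 24 − 1 = 23.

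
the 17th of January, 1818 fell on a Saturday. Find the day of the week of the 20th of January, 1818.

Within January 1818: 20 − 17 = 3 days.
3 mod 7 = 3, so 3 days after Saturday is Tuesday.

Tuesday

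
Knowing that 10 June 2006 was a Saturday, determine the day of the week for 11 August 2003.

Count forward from the earlier date (August 11, 2003) to the later (June 10, 2006):
Day-of-year of August 11, 2003: 223.
Day-of-year of June 10, 2006: 161.
2003 has 365 days, so 365 − 223 = 142 days remain in 2003.
Full years: 2004: 366; 2005: 365. Sum = 731.
Total: 142 + 731 + 161 = 1034 days.
1034 mod 7 = 5, so 5 days before Saturday is Monday.

Monday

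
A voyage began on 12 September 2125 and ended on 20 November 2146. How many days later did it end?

7739

From September 12, 2125 to September 12, 2146: 21 years, of which 5 contain a Feb 29 — 16×365 + 5×366 = 7670 days.
September 2146: 30 − 12 = 18 days remain.
Then October (31): 31 days.
November 1–20, 2146: 20 days.
Residual: 69 days.
Total: 7739 days.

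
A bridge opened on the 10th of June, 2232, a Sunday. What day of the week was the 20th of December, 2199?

Friday

Count forward from the earlier date (December 20, 2199) to the later (June 10, 2232):
From December 20, 2199 to December 20, 2231: 32 years, of which 7 contain a Feb 29 — 25×365 + 7×366 = 11687 days.
(2200 is not a leap year (divisible by 100 but not 400).)
December 2231: 31 − 20 = 11 days remain.
Then January (31), February 2232 (29), March (31), April (30), May (31): 31 + 29 + 31 + 30 + 31 = 152 days.
June 1–10, 2232: 10 days.
Residual: 173 days.
Total: 11860 days.
11860 mod 7 = 2, so 2 days before Sunday is Friday.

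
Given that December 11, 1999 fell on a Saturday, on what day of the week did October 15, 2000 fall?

Sunday

December 1999: 31 − 11 = 20 days remain.
Then 9 full months totalling 274 days.
October 1–15, 2000: 15 days.
Residual: 309 days.
Total: 309 days.
309 mod 7 = 1, so 1 day after Saturday is Sunday.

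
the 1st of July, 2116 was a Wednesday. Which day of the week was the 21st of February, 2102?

Tuesday

Count forward from the earlier date (February 21, 2102) to the later (July 1, 2116):
From February 21, 2102 to February 21, 2116: 14 years, of which 3 contain a Feb 29 — 11×365 + 3×366 = 5113 days.
February 2116: 29 − 21 = 8 days remain (2116 is a leap year, so February has 29 days).
Then March (31), April (30), May (31), June (30): 31 + 30 + 31 + 30 = 122 days.
July 1, 2116: 1 day.
Residual: 131 days.
Total: 5244 days.
5244 mod 7 = 1, so 1 day before Wednesday is Tuesday.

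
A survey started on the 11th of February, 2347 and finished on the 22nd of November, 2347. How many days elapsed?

284

February 2347: 28 − 11 = 17 days remain (2347 is not a leap year, so February has 28 days).
Then March (31), April (30), May (31), June (30), July (31), August (31), September (30), October (31): 31 + 30 + 31 + 30 + 31 + 31 + 30 + 31 = 245 days.
November 1–22, 2347: 22 days.
Total: 17 + 245 + 22 = 284 days.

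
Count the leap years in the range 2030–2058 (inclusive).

Years divisible by 4 in [2030, 2058]: 2032, 2036, 2040, 2044, 2048, 2052, 2056.
No century exceptions apply. Count: 7.

7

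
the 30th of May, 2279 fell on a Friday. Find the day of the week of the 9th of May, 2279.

Count forward from the earlier date (May 9, 2279) to the later (May 30, 2279):
Within May 2279: 30 − 9 = 21 days.
21 is a multiple of 7, so the 9th of May, 2279 falls on the same weekday: Friday.

Friday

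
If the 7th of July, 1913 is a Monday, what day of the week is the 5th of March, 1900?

Monday

Count forward from the earlier date (March 5, 1900) to the later (July 7, 1913):
Day-of-year of March 5, 1900: 64.
Day-of-year of July 7, 1913: 188.
1900 has 365 days, so 365 − 64 = 301 days remain in 1900.
Full years 1901–1912: 9 common + 3 leap = 9×365 + 3×366 = 4383 days.
Total: 301 + 4383 + 188 = 4872 days.
4872 is a multiple of 7, so the 5th of March, 1900 falls on the same weekday: Monday.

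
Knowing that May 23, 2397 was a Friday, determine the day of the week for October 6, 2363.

Sunday

Count forward from the earlier date (October 6, 2363) to the later (May 23, 2397):
From October 6, 2363 to October 6, 2396: 33 years, of which 9 contain a Feb 29 — 24×365 + 9×366 = 12054 days.
October 2396: 31 − 6 = 25 days remain.
Then November (30), December (31), January (31), February 2397 (28), March (31), April (30): 30 + 31 + 31 + 28 + 31 + 30 = 181 days.
May 1–23, 2397: 23 days.
Residual: 229 days.
Total: 12283 days.
12283 mod 7 = 5, so 5 days before Friday is Sunday.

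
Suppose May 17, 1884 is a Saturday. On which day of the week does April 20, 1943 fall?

Day-of-year of May 17, 1884: 138.
Day-of-year of April 20, 1943: 110.
1884 has 366 days, so 366 − 138 = 228 days remain in 1884.
Full years 1885–1942: 45 common + 13 leap = 45×365 + 13×366 = 21183 days.
Total: 228 + 21183 + 110 = 21521 days.
21521 mod 7 = 3, so 3 days after Saturday is Tuesday.

Tuesday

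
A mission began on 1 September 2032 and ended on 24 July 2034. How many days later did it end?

691

September 2032: 30 − 1 = 29 days remain.
Then 21 full months totalling 638 days.
July 1–24, 2034: 24 days.
Total: 29 + 638 + 24 = 691 days.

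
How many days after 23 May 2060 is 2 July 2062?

770

Day-of-year of May 23, 2060: 144.
Day-of-year of July 2, 2062: 183.
2060 has 366 days, so 366 − 144 = 222 days remain in 2060.
Full years: 2061: 365. Sum = 365.
Total: 222 + 365 + 183 = 770 days.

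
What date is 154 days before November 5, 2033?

June 4, 2033

Count 154 days before November 5, 2033:
June 2033: 30 − 4 = 26 days remain.
Then July (31), August (31), September (30), October (31): 31 + 31 + 30 + 31 = 123 days.
November 1–5, 2033: 5 days.
Total: 26 + 123 + 5 = 154 days.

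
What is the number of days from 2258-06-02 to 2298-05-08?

Day-of-year of June 2, 2258: 153.
Day-of-year of May 8, 2298: 128.
2258 has 365 days, so 365 − 153 = 212 days remain in 2258.
Full years 2259–2297: 29 common + 10 leap = 29×365 + 10×366 = 14245 days.
Total: 212 + 14245 + 128 = 14585 days.

14585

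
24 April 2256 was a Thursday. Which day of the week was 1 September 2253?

Count forward from the earlier date (September 1, 2253) to the later (April 24, 2256):
Day-of-year of September 1, 2253: 244.
Day-of-year of April 24, 2256: 115.
2253 has 365 days, so 365 − 244 = 121 days remain in 2253.
Full years: 2254: 365; 2255: 365. Sum = 730.
Total: 121 + 730 + 115 = 966 days.
966 is a multiple of 7, so 1 September 2253 falls on the same weekday: Thursday.

Thursday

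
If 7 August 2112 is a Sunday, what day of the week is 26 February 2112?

Count forward from the earlier date (February 26, 2112) to the later (August 7, 2112):
February 2112: 29 − 26 = 3 days remain (2112 is a leap year, so February has 29 days).
Then March (31), April (30), May (31), June (30), July (31): 31 + 30 + 31 + 30 + 31 = 153 days.
August 1–7, 2112: 7 days.
Total: 3 + 153 + 7 = 163 days.
163 mod 7 = 2, so 2 days before Sunday is Friday.

Friday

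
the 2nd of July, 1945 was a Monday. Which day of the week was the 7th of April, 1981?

From July 2, 1945 to July 2, 1980: 35 years, of which 9 contain a Feb 29 — 26×365 + 9×366 = 12784 days.
July 1980: 31 − 2 = 29 days remain.
Then August (31), September (30), October (31), November (30), December (31), January (31), February 1981 (28), March (31): 31 + 30 + 31 + 30 + 31 + 31 + 28 + 31 = 243 days.
April 1–7, 1981: 7 days.
Residual: 279 days.
Total: 13063 days.
13063 mod 7 = 1, so 1 day after Monday is Tuesday.

Tuesday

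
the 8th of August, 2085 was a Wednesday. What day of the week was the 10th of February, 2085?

Saturday

Count forward from the earlier date (February 10, 2085) to the later (August 8, 2085):
February 2085: 28 − 10 = 18 days remain (2085 is not a leap year, so February has 28 days).
Then March (31), April (30), May (31), June (30), July (31): 31 + 30 + 31 + 30 + 31 = 153 days.
August 1–8, 2085: 8 days.
Total: 18 + 153 + 8 = 179 days.
179 mod 7 = 4, so 4 days before Wednesday is Saturday.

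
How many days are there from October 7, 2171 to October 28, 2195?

8787

From October 7, 2171 to October 7, 2195: 24 years, of which 6 contain a Feb 29 — 18×365 + 6×366 = 8766 days.
Within October 2195: 28 − 7 = 21 days.
Total: 8787 days.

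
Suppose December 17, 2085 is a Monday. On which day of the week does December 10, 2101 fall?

From December 17, 2085 to December 17, 2100: 15 years, of which 3 contain a Feb 29 — 12×365 + 3×366 = 5478 days.
(2100 is not a leap year (divisible by 100 but not 400).)
December 2100: 31 − 17 = 14 days remain.
Then 11 full months totalling 334 days.
December 1–10, 2101: 10 days.
Residual: 358 days.
Total: 5836 days.
5836 mod 7 = 5, so 5 days after Monday is Saturday.

Saturday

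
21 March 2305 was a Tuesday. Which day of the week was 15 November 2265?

Wednesday

Count forward from the earlier date (November 15, 2265) to the later (March 21, 2305):
From November 15, 2265 to November 15, 2304: 39 years, of which 9 contain a Feb 29 — 30×365 + 9×366 = 14244 days.
(2300 is not a leap year (divisible by 100 but not 400).)
November 2304: 30 − 15 = 15 days remain.
Then December (31), January (31), February 2305 (28): 31 + 31 + 28 = 90 days.
March 1–21, 2305: 21 days.
Residual: 126 days.
Total: 14370 days.
14370 mod 7 = 6, so 6 days before Tuesday is Wednesday.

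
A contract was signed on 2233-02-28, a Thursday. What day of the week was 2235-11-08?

Sunday

Day-of-year of February 28, 2233: 59.
Day-of-year of November 8, 2235: 312.
2233 has 365 days, so 365 − 59 = 306 days remain in 2233.
Full years: 2234: 365. Sum = 365.
Total: 306 + 365 + 312 = 983 days.
983 mod 7 = 3, so 3 days after Thursday is Sunday.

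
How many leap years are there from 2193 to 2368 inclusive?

42

Years divisible by 4: 2196, 2200, …, 2368 — 44 in all.
Of these, 2200, 2300 are divisible by 100 but not 400, so not leap.
Leap years: 44 − 2 = 42.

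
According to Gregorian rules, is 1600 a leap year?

1600 is a leap year (divisible by 400).

Yes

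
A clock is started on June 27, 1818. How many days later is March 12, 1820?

June 27, 1818 → June 27, 1819: 365 days.
June 1819: 30 − 27 = 3 days remain.
Then July (31), August (31), September (30), October (31), November (30), December (31), January (31), February 1820 (29): 31 + 31 + 30 + 31 + 30 + 31 + 31 + 29 = 244 days.
March 1–12, 1820: 12 days.
Residual: 259 days.
Total: 624 days.

624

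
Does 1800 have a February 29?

1800 is not a leap year (divisible by 100 but not 400).

No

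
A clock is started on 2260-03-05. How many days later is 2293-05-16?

Day-of-year of March 5, 2260: 65.
Day-of-year of May 16, 2293: 136.
2260 has 366 days, so 366 − 65 = 301 days remain in 2260.
Full years 2261–2292: 24 common + 8 leap = 24×365 + 8×366 = 11688 days.
Total: 301 + 11688 + 136 = 12125 days.

12125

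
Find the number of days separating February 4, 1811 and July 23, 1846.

From February 4, 1811 to February 4, 1846: 35 years, of which 9 contain a Feb 29 — 26×365 + 9×366 = 12784 days.
February 1846: 28 − 4 = 24 days remain (1846 is not a leap year, so February has 28 days).
Then March (31), April (30), May (31), June (30): 31 + 30 + 31 + 30 = 122 days.
July 1–23, 1846: 23 days.
Residual: 169 days.
Total: 12953 days.

12953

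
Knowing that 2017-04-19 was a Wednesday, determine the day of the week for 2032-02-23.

Monday

Day-of-year of April 19, 2017: 109.
Day-of-year of February 23, 2032: 54.
2017 has 365 days, so 365 − 109 = 256 days remain in 2017.
Full years 2018–2031: 11 common + 3 leap = 11×365 + 3×366 = 5113 days.
Total: 256 + 5113 + 54 = 5423 days.
5423 mod 7 = 5, so 5 days after Wednesday is Monday.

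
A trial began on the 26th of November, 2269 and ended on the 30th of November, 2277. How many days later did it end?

From November 26, 2269 to November 26, 2277: 8 years, of which 2 contain a Feb 29 — 6×365 + 2×366 = 2922 days.
Within November 2277: 30 − 26 = 4 days.
Total: 2926 days.

2926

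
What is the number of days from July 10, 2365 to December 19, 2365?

162

July 2365: 31 − 10 = 21 days remain.
Then August (31), September (30), October (31), November (30): 31 + 30 + 31 + 30 = 122 days.
December 1–19, 2365: 19 days.
Total: 21 + 122 + 19 = 162 days.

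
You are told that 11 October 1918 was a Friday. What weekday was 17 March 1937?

Wednesday

From October 11, 1918 to October 11, 1936: 18 years, of which 5 contain a Feb 29 — 13×365 + 5×366 = 6575 days.
October 1936: 31 − 11 = 20 days remain.
Then November (30), December (31), January (31), February 1937 (28): 30 + 31 + 31 + 28 = 120 days.
March 1–17, 1937: 17 days.
Residual: 157 days.
Total: 6732 days.
6732 mod 7 = 5, so 5 days after Friday is Wednesday.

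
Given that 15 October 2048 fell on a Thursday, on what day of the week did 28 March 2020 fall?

Saturday

Count forward from the earlier date (March 28, 2020) to the later (October 15, 2048):
From March 28, 2020 to March 28, 2048: 28 years, of which 7 contain a Feb 29 — 21×365 + 7×366 = 10227 days.
March 2048: 31 − 28 = 3 days remain.
Then April (30), May (31), June (30), July (31), August (31), September (30): 30 + 31 + 30 + 31 + 31 + 30 = 183 days.
October 1–15, 2048: 15 days.
Residual: 201 days.
Total: 10428 days.
10428 mod 7 = 5, so 5 days before Thursday is Saturday.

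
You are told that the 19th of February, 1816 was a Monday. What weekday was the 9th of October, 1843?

Monday

Day-of-year of February 19, 1816: 50.
Day-of-year of October 9, 1843: 282.
1816 has 366 days, so 366 − 50 = 316 days remain in 1816.
Full years 1817–1842: 20 common + 6 leap = 20×365 + 6×366 = 9496 days.
Total: 316 + 9496 + 282 = 10094 days.
10094 is a multiple of 7, so the 9th of October, 1843 falls on the same weekday: Monday.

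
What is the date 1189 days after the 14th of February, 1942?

the 18th of May, 1945

Count 1189 days after February 14, 1942:
February 14, 1942 → February 14, 1943: 365 days.
February 14, 1943 → February 14, 1944: 365 days.
February 14, 1944 → February 14, 1945: 366 days (1944 is a leap year).
February 1945: 28 − 14 = 14 days remain (1945 is not a leap year, so February has 28 days).
Then March (31), April (30): 31 + 30 = 61 days.
May 1–18, 1945: 18 days.
Residual: 93 days.
Total: 1189 days.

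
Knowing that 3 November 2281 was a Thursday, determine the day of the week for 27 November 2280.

Count forward from the earlier date (November 27, 2280) to the later (November 3, 2281):
Day-of-year of November 27, 2280: 332.
Day-of-year of November 3, 2281: 307.
2280 has 366 days, so 366 − 332 = 34 days remain in 2280.
Total: 34 + 307 = 341 days.
341 mod 7 = 5, so 5 days before Thursday is Saturday.

Saturday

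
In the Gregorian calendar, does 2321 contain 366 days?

No

2321 is not a leap year.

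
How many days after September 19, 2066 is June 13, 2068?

633

Day-of-year of September 19, 2066: 262.
Day-of-year of June 13, 2068: 165.
2066 has 365 days, so 365 − 262 = 103 days remain in 2066.
Full years: 2067: 365. Sum = 365.
Total: 103 + 365 + 165 = 633 days.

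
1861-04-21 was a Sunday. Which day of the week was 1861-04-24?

Wednesday

Within April 1861: 24 − 21 = 3 days.
3 mod 7 = 3, so 3 days after Sunday is Wednesday.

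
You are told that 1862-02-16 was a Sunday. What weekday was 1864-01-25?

Monday

February 1862: 28 − 16 = 12 days remain (1862 is not a leap year, so February has 28 days).
Then 22 full months totalling 671 days.
January 1–25, 1864: 25 days.
Total: 12 + 671 + 25 = 708 days.
708 mod 7 = 1, so 1 day after Sunday is Monday.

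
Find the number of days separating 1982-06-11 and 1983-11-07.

514

Day-of-year of June 11, 1982: 162.
Day-of-year of November 7, 1983: 311.
1982 has 365 days, so 365 − 162 = 203 days remain in 1982.
Total: 203 + 311 = 514 days.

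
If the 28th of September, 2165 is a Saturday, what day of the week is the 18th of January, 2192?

Day-of-year of September 28, 2165: 271.
Day-of-year of January 18, 2192: 18.
2165 has 365 days, so 365 − 271 = 94 days remain in 2165.
Full years 2166–2191: 20 common + 6 leap = 20×365 + 6×366 = 9496 days.
Total: 94 + 9496 + 18 = 9608 days.
9608 mod 7 = 4, so 4 days after Saturday is Wednesday.

Wednesday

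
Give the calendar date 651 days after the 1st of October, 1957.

the 14th of July, 1959

Count 651 days after October 1, 1957:
October 1957: 31 − 1 = 30 days remain.
Then 20 full months totalling 607 days.
July 1–14, 1959: 14 days.
Total: 30 + 607 + 14 = 651 days.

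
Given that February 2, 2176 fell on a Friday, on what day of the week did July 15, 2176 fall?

February 2176: 29 − 2 = 27 days remain (2176 is a leap year, so February has 29 days).
Then March (31), April (30), May (31), June (30): 31 + 30 + 31 + 30 = 122 days.
July 1–15, 2176: 15 days.
Total: 27 + 122 + 15 = 164 days.
164 mod 7 = 3, so 3 days after Friday is Monday.

Monday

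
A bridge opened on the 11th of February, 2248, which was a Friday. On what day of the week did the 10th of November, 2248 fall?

Friday

February 2248: 29 − 11 = 18 days remain (2248 is a leap year, so February has 29 days).
Then March (31), April (30), May (31), June (30), July (31), August (31), September (30), October (31): 31 + 30 + 31 + 30 + 31 + 31 + 30 + 31 = 245 days.
November 1–10, 2248: 10 days.
Total: 18 + 245 + 10 = 273 days.
273 is a multiple of 7, so the 10th of November, 2248 falls on the same weekday: Friday.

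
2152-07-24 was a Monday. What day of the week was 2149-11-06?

Count forward from the earlier date (November 6, 2149) to the later (July 24, 2152):
November 6, 2149 → November 6, 2150: 365 days.
November 6, 2150 → November 6, 2151: 365 days.
November 2151: 30 − 6 = 24 days remain.
Then December (31), January (31), February 2152 (29), March (31), April (30), May (31), June (30): 31 + 31 + 29 + 31 + 30 + 31 + 30 = 213 days.
July 1–24, 2152: 24 days.
Residual: 261 days.
Total: 991 days.
991 mod 7 = 4, so 4 days before Monday is Thursday.

Thursday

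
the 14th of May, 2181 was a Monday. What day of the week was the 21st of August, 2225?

From May 14, 2181 to May 14, 2225: 44 years, of which 10 contain a Feb 29 — 34×365 + 10×366 = 16070 days.
(2200 is not a leap year (divisible by 100 but not 400).)
May 2225: 31 − 14 = 17 days remain.
Then June (30), July (31): 30 + 31 = 61 days.
August 1–21, 2225: 21 days.
Residual: 99 days.
Total: 16169 days.
16169 mod 7 = 6, so 6 days after Monday is Sunday.

Sunday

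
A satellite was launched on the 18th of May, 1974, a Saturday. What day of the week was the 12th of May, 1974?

Sunday

Count forward from the earlier date (May 12, 1974) to the later (May 18, 1974):
Within May 1974: 18 − 12 = 6 days.
6 mod 7 = 6, so 6 days before Saturday is Sunday.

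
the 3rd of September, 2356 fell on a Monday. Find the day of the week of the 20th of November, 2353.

Friday

Count forward from the earlier date (November 20, 2353) to the later (September 3, 2356):
November 20, 2353 → November 20, 2354: 365 days.
November 20, 2354 → November 20, 2355: 365 days.
November 2355: 30 − 20 = 10 days remain.
Then 9 full months totalling 275 days.
September 1–3, 2356: 3 days.
Residual: 288 days.
Total: 1018 days.
1018 mod 7 = 3, so 3 days before Monday is Friday.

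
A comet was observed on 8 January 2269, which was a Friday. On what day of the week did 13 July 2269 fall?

January 2269: 31 − 8 = 23 days remain.
Then February 2269 (28), March (31), April (30), May (31), June (30): 28 + 31 + 30 + 31 + 30 = 150 days.
July 1–13, 2269: 13 days.
Total: 23 + 150 + 13 = 186 days.
186 mod 7 = 4, so 4 days after Friday is Tuesday.

Tuesday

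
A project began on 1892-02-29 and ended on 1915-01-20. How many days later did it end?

8360

February 1892: 29 − 29 = 0 days remain (1892 is a leap year, so February has 29 days).
Then 274 full months totalling 8340 days.
January 1–20, 1915: 20 days.
Residual: 8360 days.
Total: 8360 days.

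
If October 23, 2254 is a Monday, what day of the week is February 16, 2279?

From October 23, 2254 to October 23, 2278: 24 years, of which 6 contain a Feb 29 — 18×365 + 6×366 = 8766 days.
October 2278: 31 − 23 = 8 days remain.
Then November (30), December (31), January (31): 30 + 31 + 31 = 92 days.
February 1–16, 2279: 16 days (2279 is not a leap year).
Residual: 116 days.
Total: 8882 days.
8882 mod 7 = 6, so 6 days after Monday is Sunday.

Sunday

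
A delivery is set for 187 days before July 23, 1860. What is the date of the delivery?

January 18, 1860

Count 187 days before July 23, 1860:
January 1860: 31 − 18 = 13 days remain.
Then February 1860 (29), March (31), April (30), May (31), June (30): 29 + 31 + 30 + 31 + 30 = 151 days.
July 1–23, 1860: 23 days.
Total: 13 + 151 + 23 = 187 days.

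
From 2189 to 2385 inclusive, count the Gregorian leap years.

47

Years divisible by 4: 2192, 2196, …, 2384 — 49 in all.
Of these, 2200, 2300 are divisible by 100 but not 400, so not leap.
Leap years: 49 − 2 = 47.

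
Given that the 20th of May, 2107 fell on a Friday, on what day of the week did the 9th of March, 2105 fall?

Count forward from the earlier date (March 9, 2105) to the later (May 20, 2107):
March 9, 2105 → March 9, 2106: 365 days.
March 9, 2106 → March 9, 2107: 365 days.
March 2107: 31 − 9 = 22 days remain.
Then April (30): 30 days.
May 1–20, 2107: 20 days.
Residual: 72 days.
Total: 802 days.
802 mod 7 = 4, so 4 days before Friday is Monday.

Monday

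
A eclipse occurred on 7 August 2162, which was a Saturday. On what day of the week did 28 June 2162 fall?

Monday

Count forward from the earlier date (June 28, 2162) to the later (August 7, 2162):
June 2162: 30 − 28 = 2 days remain.
Then July (31): 31 days.
August 1–7, 2162: 7 days.
Total: 2 + 31 + 7 = 40 days.
40 mod 7 = 5, so 5 days before Saturday is Monday.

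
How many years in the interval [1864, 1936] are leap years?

18

Years divisible by 4: 1864, 1868, …, 1936 — 19 in all.
Of these, 1900 is divisible by 100 but not 400, so not leap.
Leap years: 19 − 1 = 18.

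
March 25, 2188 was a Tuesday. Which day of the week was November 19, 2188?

Wednesday

March 2188: 31 − 25 = 6 days remain.
Then April (30), May (31), June (30), July (31), August (31), September (30), October (31): 30 + 31 + 30 + 31 + 31 + 30 + 31 = 214 days.
November 1–19, 2188: 19 days.
Total: 6 + 214 + 19 = 239 days.
239 mod 7 = 1, so 1 day after Tuesday is Wednesday.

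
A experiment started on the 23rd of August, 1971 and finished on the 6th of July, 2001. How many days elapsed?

10910

From August 23, 1971 to August 23, 2000: 29 years, of which 8 contain a Feb 29 — 21×365 + 8×366 = 10593 days.
(2000 is a leap year (divisible by 400).)
August 2000: 31 − 23 = 8 days remain.
Then 10 full months totalling 303 days.
July 1–6, 2001: 6 days.
Residual: 317 days.
Total: 10910 days.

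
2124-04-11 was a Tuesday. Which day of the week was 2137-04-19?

Friday

Day-of-year of April 11, 2124: 102.
Day-of-year of April 19, 2137: 109.
2124 has 366 days, so 366 − 102 = 264 days remain in 2124.
Full years 2125–2136: 9 common + 3 leap = 9×365 + 3×366 = 4383 days.
Total: 264 + 4383 + 109 = 4756 days.
4756 mod 7 = 3, so 3 days after Tuesday is Friday.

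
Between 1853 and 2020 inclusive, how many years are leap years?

Years divisible by 4: 1856, 1860, …, 2020 — 42 in all.
Of these, 1900 is divisible by 100 but not 400, so not leap.
2000 is divisible by 400, so still leap.
Leap years: 42 − 1 = 41.

41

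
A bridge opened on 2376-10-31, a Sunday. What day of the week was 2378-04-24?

Monday

Day-of-year of October 31, 2376: 305.
Day-of-year of April 24, 2378: 114.
2376 has 366 days, so 366 − 305 = 61 days remain in 2376.
Full years: 2377: 365. Sum = 365.
Total: 61 + 365 + 114 = 540 days.
540 mod 7 = 1, so 1 day after Sunday is Monday.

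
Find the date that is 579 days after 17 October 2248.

19 May 2250

Count 579 days after October 17, 2248:
October 17, 2248 → October 17, 2249: 365 days.
October 2249: 31 − 17 = 14 days remain.
Then November (30), December (31), January (31), February 2250 (28), March (31), April (30): 30 + 31 + 31 + 28 + 31 + 30 = 181 days.
May 1–19, 2250: 19 days.
Residual: 214 days.
Total: 579 days.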